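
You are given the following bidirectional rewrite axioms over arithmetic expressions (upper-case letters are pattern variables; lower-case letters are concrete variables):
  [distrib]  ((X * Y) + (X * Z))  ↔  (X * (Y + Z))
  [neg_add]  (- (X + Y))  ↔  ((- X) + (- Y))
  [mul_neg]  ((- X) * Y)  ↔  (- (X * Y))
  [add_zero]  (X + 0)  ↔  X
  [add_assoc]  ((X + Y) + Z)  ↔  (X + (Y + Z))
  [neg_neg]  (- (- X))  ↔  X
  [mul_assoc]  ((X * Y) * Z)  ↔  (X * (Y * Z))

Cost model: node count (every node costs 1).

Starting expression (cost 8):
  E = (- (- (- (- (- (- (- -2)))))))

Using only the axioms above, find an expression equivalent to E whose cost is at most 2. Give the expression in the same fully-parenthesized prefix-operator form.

(- -2)   [cost 2]

step 1: neg_neg (→) rewrites (- (- (- (- (- (- -2)))))) into (- (- (- (- -2)))), now (- (- (- (- (- -2)))))
step 2: neg_neg (→) rewrites (- (- (- (- -2)))) into (- (- -2)), now (- (- (- -2)))
step 3: neg_neg (→) rewrites (- (- (- -2))) into (- -2), reaching cost 2 (bound 2)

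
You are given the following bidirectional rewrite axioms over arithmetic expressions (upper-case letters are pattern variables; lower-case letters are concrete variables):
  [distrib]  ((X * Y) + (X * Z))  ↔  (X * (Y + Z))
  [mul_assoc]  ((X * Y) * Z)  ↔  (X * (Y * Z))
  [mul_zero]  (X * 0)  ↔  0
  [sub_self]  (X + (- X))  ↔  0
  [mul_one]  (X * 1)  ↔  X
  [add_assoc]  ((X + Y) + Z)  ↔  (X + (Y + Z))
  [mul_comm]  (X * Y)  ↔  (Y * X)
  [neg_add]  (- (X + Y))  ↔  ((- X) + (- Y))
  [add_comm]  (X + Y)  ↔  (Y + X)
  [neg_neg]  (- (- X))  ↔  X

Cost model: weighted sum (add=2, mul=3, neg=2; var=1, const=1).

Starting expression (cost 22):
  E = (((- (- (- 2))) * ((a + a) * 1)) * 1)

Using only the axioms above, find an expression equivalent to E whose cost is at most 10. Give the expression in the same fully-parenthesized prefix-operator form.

(1) ((a + a) * 1)  =[mul_one →]=  (a + a)    ⊢ (((- (- (- 2))) * (a + a)) * 1)
(2) (((- (- (- 2))) * (a + a)) * 1)  =[mul_one →]=  ((- (- (- 2))) * (a + a))
(3) (- (- (- 2)))  =[neg_neg →]=  (- 2)    ⊢ cost 10, within 10

((- 2) * (a + a))   [cost 10]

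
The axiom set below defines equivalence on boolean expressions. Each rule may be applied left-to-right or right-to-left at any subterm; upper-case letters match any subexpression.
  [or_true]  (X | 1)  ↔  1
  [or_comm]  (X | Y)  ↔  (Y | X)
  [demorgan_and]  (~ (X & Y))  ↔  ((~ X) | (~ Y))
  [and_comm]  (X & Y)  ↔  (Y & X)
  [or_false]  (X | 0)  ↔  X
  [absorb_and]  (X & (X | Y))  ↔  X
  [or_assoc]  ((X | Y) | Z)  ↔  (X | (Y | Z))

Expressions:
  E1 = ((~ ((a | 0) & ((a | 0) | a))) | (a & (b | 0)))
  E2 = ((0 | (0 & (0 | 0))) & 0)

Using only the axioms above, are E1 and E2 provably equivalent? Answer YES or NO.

All listed rules preserve value, hence provable equivalence implies equal values everywhere; look for a separating assignment.
a=0, b=0 gives E1 ↦ 1, E2 ↦ 0; values differ ⇒ not provably equivalent.

NO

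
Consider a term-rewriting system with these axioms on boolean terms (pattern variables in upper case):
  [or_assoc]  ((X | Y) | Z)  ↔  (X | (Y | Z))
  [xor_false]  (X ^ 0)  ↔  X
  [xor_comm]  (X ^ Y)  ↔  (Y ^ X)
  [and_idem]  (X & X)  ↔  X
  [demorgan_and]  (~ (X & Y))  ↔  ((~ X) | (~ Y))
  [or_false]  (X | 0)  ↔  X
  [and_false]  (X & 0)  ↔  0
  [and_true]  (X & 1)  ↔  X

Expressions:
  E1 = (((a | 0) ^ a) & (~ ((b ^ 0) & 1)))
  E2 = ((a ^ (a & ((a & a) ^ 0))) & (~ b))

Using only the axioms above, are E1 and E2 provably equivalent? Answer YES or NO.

YES

step 1: or_false (→) rewrites (a | 0) into a, now ((a ^ a) & (~ ((b ^ 0) & 1)))
step 2: xor_false (→) rewrites (b ^ 0) into b, now ((a ^ a) & (~ (b & 1)))
step 3: and_true (→) rewrites (b & 1) into b, now ((a ^ a) & (~ b))
step 4: and_idem (←) rewrites a into (a & a), now ((a ^ (a & a)) & (~ b))
step 5: xor_false (←) rewrites a into (a ^ 0), now ((a ^ (a & (a ^ 0))) & (~ b))
step 6: and_idem (←) rewrites a into (a & a), which is E2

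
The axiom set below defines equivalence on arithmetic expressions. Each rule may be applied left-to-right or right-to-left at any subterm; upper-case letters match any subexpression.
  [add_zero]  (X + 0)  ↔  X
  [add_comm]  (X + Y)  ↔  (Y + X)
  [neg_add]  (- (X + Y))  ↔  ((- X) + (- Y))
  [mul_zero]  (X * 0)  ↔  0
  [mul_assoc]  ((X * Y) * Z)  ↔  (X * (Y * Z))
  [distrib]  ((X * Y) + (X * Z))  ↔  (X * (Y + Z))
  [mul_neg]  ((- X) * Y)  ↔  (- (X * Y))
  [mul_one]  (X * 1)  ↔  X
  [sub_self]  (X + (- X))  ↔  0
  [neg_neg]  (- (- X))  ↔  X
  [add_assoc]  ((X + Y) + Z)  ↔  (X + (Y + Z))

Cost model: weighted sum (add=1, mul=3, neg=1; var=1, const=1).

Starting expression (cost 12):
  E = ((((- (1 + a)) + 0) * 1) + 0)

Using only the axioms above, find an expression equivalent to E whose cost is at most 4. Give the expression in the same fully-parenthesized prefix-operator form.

step 1: mul_one (→) rewrites (((- (1 + a)) + 0) * 1) into ((- (1 + a)) + 0), now (((- (1 + a)) + 0) + 0)
step 2: add_zero (→) rewrites ((- (1 + a)) + 0) into (- (1 + a)), now ((- (1 + a)) + 0)
step 3: add_zero (→) rewrites ((- (1 + a)) + 0) into (- (1 + a)), reaching cost 4 (bound 4)

(- (1 + a))   [cost 4]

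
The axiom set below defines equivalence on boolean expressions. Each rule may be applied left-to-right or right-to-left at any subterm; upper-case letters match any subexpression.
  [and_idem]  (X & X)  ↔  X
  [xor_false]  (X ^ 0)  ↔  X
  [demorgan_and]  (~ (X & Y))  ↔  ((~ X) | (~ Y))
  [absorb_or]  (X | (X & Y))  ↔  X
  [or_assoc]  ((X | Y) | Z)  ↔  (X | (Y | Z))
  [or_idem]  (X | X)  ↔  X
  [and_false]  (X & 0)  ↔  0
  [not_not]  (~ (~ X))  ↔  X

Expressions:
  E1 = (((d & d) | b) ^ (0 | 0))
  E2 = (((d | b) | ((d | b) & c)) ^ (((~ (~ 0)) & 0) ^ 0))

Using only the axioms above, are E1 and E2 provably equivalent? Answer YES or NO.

step 1: and_idem (→) rewrites (d & d) into d, now ((d | b) ^ (0 | 0))
step 2: or_idem (→) rewrites (0 | 0) into 0, now ((d | b) ^ 0)
step 3: and_idem (←) rewrites 0 into (0 & 0), now ((d | b) ^ (0 & 0))
step 4: not_not (←) rewrites 0 into (~ (~ 0)), now ((d | b) ^ ((~ (~ 0)) & 0))
step 5: absorb_or (←) rewrites (d | b) into ((d | b) | ((d | b) & c)), now (((d | b) | ((d | b) & c)) ^ ((~ (~ 0)) & 0))
step 6: xor_false (←) rewrites ((~ (~ 0)) & 0) into (((~ (~ 0)) & 0) ^ 0), which is E2

YES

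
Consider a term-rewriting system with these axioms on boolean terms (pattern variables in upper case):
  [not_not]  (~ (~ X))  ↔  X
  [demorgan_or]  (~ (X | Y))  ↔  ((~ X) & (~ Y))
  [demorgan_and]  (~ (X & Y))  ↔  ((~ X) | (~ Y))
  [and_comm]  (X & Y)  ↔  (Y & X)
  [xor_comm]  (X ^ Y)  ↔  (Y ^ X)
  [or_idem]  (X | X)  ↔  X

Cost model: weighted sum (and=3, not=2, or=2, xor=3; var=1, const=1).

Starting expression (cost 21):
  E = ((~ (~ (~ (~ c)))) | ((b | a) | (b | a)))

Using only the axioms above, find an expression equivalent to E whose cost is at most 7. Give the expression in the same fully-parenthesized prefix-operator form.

(c | (b | a))   [cost 7]

(1) (~ (~ (~ (~ c))))  =[not_not →]=  (~ (~ c))    ⊢ ((~ (~ c)) | ((b | a) | (b | a)))
(2) (~ (~ c))  =[not_not →]=  c    ⊢ (c | ((b | a) | (b | a)))
(3) ((b | a) | (b | a))  =[or_idem →]=  (b | a)    ⊢ cost 7, within 7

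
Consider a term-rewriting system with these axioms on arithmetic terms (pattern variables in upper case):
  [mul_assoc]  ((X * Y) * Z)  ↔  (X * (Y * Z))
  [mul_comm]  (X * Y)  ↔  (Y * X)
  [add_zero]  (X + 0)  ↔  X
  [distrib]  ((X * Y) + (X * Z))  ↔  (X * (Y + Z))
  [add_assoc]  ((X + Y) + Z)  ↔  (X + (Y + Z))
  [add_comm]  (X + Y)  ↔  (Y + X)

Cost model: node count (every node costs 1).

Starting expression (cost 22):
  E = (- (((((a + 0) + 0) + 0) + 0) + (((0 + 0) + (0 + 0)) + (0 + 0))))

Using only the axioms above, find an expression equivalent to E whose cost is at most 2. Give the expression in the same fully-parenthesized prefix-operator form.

(- a)   [cost 2]

1. [add_zero →] (a + 0)  →  a;  E = (- ((((a + 0) + 0) + 0) + (((0 + 0) + (0 + 0)) + (0 + 0))))
2. [add_zero →] ((a + 0) + 0)  →  (a + 0);  E = (- (((a + 0) + 0) + (((0 + 0) + (0 + 0)) + (0 + 0))))
3. [add_zero →] (0 + 0)  →  0;  E = (- (((a + 0) + 0) + (((0 + 0) + 0) + (0 + 0))))
4. [add_zero →] (0 + 0)  →  0;  E = (- (((a + 0) + 0) + (((0 + 0) + 0) + 0)))
5. [add_zero →] ((0 + 0) + 0)  →  (0 + 0);  E = (- (((a + 0) + 0) + ((0 + 0) + 0)))
6. [add_zero →] (0 + 0)  →  0;  E = (- (((a + 0) + 0) + (0 + 0)))
7. [add_zero →] (0 + 0)  →  0;  E = (- (((a + 0) + 0) + 0))
8. [add_assoc →] ((a + 0) + 0)  →  (a + (0 + 0));  E = (- ((a + (0 + 0)) + 0))
9. [add_zero →] (0 + 0)  →  0;  E = (- ((a + 0) + 0))
10. [add_zero →] (a + 0)  →  a;  E = (- (a + 0))
11. [add_zero →] (a + 0)  →  a;  cost 2 ≤ 2, done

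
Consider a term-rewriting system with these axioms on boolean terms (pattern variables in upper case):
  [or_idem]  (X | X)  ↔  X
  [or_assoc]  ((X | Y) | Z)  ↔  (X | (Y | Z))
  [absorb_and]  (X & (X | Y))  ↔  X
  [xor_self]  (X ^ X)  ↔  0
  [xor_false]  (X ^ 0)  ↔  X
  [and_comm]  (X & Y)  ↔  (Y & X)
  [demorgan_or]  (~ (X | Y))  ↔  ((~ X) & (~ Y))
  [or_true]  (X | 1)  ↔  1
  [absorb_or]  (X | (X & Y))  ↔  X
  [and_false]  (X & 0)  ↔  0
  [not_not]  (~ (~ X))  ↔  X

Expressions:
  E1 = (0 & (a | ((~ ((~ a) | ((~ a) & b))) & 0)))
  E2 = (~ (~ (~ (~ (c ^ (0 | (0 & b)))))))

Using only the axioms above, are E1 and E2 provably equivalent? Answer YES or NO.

NO

The axioms are sound identities: if E1 ↔* E2 then E1 and E2 evaluate identically under any assignment.
Under a=0, b=0, c=1: E1 evaluates to 0, E2 to 1. Distinct ⇒ no rewrite sequence connects them.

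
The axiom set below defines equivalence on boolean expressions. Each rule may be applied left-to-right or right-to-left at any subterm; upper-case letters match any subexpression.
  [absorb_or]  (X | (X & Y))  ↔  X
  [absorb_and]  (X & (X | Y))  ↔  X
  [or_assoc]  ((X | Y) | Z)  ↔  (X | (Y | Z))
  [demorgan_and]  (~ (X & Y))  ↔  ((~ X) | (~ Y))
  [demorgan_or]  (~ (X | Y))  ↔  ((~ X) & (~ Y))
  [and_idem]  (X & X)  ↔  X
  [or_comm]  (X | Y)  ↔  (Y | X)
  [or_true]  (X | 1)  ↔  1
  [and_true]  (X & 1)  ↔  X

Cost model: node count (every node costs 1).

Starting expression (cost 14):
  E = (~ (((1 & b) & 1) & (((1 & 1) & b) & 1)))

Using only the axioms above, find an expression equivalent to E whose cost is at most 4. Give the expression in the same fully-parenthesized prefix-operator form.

(1) (1 & 1)  =[and_idem →]=  1    ⊢ (~ (((1 & b) & 1) & ((1 & b) & 1)))
(2) (((1 & b) & 1) & ((1 & b) & 1))  =[and_idem →]=  ((1 & b) & 1)    ⊢ (~ ((1 & b) & 1))
(3) ((1 & b) & 1)  =[and_true →]=  (1 & b)    ⊢ cost 4, within 4

(~ (1 & b))   [cost 4]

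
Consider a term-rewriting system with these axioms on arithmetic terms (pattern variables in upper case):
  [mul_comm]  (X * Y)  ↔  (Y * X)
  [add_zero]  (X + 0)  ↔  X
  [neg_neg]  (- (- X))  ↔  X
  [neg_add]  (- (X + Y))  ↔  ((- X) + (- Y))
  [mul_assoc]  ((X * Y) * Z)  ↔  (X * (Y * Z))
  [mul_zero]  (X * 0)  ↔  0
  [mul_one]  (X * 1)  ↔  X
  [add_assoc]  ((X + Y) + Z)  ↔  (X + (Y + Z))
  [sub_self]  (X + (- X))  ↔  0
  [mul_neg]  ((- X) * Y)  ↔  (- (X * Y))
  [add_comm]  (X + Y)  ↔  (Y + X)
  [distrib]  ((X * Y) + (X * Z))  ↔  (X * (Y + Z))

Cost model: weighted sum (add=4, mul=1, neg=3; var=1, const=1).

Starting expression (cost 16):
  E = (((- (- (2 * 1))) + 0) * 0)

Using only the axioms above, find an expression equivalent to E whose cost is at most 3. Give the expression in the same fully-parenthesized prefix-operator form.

1. [neg_neg →] (- (- (2 * 1)))  →  (2 * 1);  E = (((2 * 1) + 0) * 0)
2. [add_zero →] ((2 * 1) + 0)  →  (2 * 1);  E = ((2 * 1) * 0)
3. [mul_one →] (2 * 1)  →  2;  cost 3 ≤ 3, done

(2 * 0)   [cost 3]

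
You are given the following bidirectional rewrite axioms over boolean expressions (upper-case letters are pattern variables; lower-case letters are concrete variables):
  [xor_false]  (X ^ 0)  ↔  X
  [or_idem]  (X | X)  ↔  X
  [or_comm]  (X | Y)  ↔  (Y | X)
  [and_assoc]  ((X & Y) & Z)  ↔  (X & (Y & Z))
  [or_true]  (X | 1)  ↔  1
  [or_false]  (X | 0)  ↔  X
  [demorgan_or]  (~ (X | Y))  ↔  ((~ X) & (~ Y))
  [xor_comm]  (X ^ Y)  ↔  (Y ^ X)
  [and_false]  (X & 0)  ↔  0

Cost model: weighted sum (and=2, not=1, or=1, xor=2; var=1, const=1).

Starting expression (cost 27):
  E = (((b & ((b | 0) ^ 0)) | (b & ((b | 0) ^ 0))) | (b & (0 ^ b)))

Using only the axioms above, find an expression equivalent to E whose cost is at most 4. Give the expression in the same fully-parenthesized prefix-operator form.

(b & b)   [cost 4]

step 1: or_idem (→) rewrites ((b & ((b | 0) ^ 0)) | (b & ((b | 0) ^ 0))) into (b & ((b | 0) ^ 0)), now ((b & ((b | 0) ^ 0)) | (b & (0 ^ b)))
step 2: or_false (→) rewrites (b | 0) into b, now ((b & (b ^ 0)) | (b & (0 ^ b)))
step 3: xor_comm (→) rewrites (0 ^ b) into (b ^ 0), now ((b & (b ^ 0)) | (b & (b ^ 0)))
step 4: or_idem (→) rewrites ((b & (b ^ 0)) | (b & (b ^ 0))) into (b & (b ^ 0))
step 5: xor_false (→) rewrites (b ^ 0) into b, reaching cost 4 (bound 4)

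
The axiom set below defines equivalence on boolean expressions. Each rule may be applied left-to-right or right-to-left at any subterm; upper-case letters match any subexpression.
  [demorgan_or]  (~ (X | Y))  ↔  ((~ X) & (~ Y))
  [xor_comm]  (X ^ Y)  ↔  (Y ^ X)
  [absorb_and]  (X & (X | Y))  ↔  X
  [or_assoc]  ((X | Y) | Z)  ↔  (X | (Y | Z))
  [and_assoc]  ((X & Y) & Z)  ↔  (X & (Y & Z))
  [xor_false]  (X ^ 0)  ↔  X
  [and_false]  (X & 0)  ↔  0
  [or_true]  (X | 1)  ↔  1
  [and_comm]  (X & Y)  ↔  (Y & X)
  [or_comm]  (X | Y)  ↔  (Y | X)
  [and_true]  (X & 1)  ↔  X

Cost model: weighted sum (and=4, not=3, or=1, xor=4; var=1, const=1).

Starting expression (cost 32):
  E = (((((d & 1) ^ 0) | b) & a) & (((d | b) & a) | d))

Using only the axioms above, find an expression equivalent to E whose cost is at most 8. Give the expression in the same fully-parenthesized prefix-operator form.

((d | b) & a)   [cost 8]

(1) (d & 1)  =[and_true →]=  d    ⊢ ((((d ^ 0) | b) & a) & (((d | b) & a) | d))
(2) (d ^ 0)  =[xor_false →]=  d    ⊢ (((d | b) & a) & (((d | b) & a) | d))
(3) (((d | b) & a) & (((d | b) & a) | d))  =[absorb_and →]=  ((d | b) & a)    ⊢ cost 8, within 8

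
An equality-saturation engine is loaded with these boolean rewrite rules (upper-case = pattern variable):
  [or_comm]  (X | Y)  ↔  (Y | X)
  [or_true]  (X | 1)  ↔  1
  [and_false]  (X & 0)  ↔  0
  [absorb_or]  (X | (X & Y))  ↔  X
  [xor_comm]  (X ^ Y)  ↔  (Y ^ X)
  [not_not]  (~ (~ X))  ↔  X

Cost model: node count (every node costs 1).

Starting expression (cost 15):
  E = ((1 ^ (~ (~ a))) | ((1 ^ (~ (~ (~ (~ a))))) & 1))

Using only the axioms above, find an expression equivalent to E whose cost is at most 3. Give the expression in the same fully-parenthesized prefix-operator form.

step 1: not_not (→) rewrites (~ (~ a)) into a, now ((1 ^ (~ (~ a))) | ((1 ^ (~ (~ a))) & 1))
step 2: absorb_or (→) rewrites ((1 ^ (~ (~ a))) | ((1 ^ (~ (~ a))) & 1)) into (1 ^ (~ (~ a)))
step 3: not_not (→) rewrites (~ (~ a)) into a, reaching cost 3 (bound 3)

(1 ^ a)   [cost 3]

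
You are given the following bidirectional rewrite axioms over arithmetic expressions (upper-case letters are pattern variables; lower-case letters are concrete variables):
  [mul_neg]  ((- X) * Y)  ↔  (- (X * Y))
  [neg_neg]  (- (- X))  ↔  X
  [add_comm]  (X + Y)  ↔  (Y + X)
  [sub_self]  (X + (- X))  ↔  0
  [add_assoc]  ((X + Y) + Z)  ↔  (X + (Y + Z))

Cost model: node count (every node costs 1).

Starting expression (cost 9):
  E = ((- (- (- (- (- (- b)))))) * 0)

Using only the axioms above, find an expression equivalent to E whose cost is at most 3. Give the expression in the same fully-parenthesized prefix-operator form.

1. [neg_neg →] (- (- (- (- (- b)))))  →  (- (- (- b)));  E = ((- (- (- (- b)))) * 0)
2. [neg_neg →] (- (- (- b)))  →  (- b);  E = ((- (- b)) * 0)
3. [neg_neg →] (- (- b))  →  b;  cost 3 ≤ 3, done

(b * 0)   [cost 3]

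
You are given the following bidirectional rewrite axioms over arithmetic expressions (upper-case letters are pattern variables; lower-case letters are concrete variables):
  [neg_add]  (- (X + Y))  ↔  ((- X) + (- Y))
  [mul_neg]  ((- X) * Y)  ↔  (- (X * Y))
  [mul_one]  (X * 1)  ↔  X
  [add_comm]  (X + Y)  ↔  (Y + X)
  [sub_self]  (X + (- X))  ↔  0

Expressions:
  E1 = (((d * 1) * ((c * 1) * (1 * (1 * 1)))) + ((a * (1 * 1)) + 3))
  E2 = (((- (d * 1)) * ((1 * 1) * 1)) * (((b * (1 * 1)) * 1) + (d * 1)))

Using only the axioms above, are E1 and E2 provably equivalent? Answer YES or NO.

NO

Every axiom is a valid identity, so a rewrite proof would force E1 and E2 to agree under every assignment.
At a=0, b=0, c=0, d=0: E1 = 3 but E2 = 0; they differ, so no derivation exists.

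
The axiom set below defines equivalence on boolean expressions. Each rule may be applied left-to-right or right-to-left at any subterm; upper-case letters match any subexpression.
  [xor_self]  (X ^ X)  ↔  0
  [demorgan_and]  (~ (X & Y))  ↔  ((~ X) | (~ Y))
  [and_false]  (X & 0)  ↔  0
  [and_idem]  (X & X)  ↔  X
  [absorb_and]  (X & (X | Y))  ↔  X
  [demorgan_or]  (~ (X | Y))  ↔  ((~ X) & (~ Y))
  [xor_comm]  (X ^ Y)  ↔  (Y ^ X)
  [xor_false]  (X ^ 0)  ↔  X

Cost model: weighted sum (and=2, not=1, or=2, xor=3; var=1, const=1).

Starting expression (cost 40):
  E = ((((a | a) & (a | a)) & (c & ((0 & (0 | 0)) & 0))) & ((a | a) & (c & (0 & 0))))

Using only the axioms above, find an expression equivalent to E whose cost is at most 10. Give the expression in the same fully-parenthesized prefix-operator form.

(1) (0 & (0 | 0))  =[absorb_and →]=  0    ⊢ ((((a | a) & (a | a)) & (c & (0 & 0))) & ((a | a) & (c & (0 & 0))))
(2) ((a | a) & (a | a))  =[and_idem →]=  (a | a)    ⊢ (((a | a) & (c & (0 & 0))) & ((a | a) & (c & (0 & 0))))
(3) (((a | a) & (c & (0 & 0))) & ((a | a) & (c & (0 & 0))))  =[and_idem →]=  ((a | a) & (c & (0 & 0)))
(4) (0 & 0)  =[and_idem →]=  0    ⊢ cost 10, within 10

((a | a) & (c & 0))   [cost 10]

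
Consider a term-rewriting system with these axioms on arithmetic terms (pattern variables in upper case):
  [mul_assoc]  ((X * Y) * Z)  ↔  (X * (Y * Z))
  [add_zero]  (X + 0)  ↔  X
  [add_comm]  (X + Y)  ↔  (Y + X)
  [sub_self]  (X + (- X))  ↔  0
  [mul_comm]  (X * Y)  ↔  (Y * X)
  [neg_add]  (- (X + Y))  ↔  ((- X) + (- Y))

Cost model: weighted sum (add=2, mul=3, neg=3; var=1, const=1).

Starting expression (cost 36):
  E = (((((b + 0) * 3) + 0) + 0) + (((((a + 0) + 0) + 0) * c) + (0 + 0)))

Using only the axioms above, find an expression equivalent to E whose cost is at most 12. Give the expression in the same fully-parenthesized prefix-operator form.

1. [add_zero →] (a + 0)  →  a;  E = (((((b + 0) * 3) + 0) + 0) + ((((a + 0) + 0) * c) + (0 + 0)))
2. [add_zero →] (0 + 0)  →  0;  E = (((((b + 0) * 3) + 0) + 0) + ((((a + 0) + 0) * c) + 0))
3. [add_zero →] ((((a + 0) + 0) * c) + 0)  →  (((a + 0) + 0) * c);  E = (((((b + 0) * 3) + 0) + 0) + (((a + 0) + 0) * c))
4. [add_zero →] (b + 0)  →  b;  E = ((((b * 3) + 0) + 0) + (((a + 0) + 0) * c))
5. [add_zero →] ((a + 0) + 0)  →  (a + 0);  E = ((((b * 3) + 0) + 0) + ((a + 0) * c))
6. [add_zero →] ((b * 3) + 0)  →  (b * 3);  E = (((b * 3) + 0) + ((a + 0) * c))
7. [mul_comm →] (b * 3)  →  (3 * b);  E = (((3 * b) + 0) + ((a + 0) * c))
8. [add_zero →] (a + 0)  →  a;  E = (((3 * b) + 0) + (a * c))
9. [add_comm →] (((3 * b) + 0) + (a * c))  →  ((a * c) + ((3 * b) + 0))
10. [mul_comm →] (a * c)  →  (c * a);  E = ((c * a) + ((3 * b) + 0))
11. [add_zero →] ((3 * b) + 0)  →  (3 * b);  cost 12 ≤ 12, done

((c * a) + (3 * b))   [cost 12]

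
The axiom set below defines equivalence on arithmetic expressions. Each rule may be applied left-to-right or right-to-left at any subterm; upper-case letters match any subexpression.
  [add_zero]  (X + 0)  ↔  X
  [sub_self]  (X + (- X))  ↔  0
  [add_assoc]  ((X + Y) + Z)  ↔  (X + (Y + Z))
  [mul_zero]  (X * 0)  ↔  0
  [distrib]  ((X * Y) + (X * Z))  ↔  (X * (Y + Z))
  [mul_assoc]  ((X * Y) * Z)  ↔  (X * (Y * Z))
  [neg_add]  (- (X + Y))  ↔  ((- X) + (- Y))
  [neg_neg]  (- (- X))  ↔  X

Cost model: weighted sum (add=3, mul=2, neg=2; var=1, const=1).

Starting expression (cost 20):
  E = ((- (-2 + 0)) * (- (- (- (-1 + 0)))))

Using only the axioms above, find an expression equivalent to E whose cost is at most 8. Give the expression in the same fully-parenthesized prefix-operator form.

((- -2) * (- -1))   [cost 8]

step 1: add_zero (→) rewrites (-2 + 0) into -2, now ((- -2) * (- (- (- (-1 + 0)))))
step 2: add_zero (→) rewrites (-1 + 0) into -1, now ((- -2) * (- (- (- -1))))
step 3: neg_neg (→) rewrites (- (- -1)) into -1, reaching cost 8 (bound 8)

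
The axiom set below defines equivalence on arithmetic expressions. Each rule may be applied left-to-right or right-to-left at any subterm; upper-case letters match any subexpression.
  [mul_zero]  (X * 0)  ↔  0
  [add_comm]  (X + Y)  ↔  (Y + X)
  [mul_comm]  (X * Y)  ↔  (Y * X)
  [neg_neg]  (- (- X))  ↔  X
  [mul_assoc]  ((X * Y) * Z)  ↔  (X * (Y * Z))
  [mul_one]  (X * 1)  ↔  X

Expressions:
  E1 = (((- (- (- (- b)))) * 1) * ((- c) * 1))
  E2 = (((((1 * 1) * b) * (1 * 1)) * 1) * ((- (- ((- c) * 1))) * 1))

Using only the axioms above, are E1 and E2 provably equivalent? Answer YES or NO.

YES

step 1: neg_neg (→) rewrites (- (- b)) into b, now (((- (- b)) * 1) * ((- c) * 1))
step 2: mul_one (→) rewrites ((- c) * 1) into (- c), now (((- (- b)) * 1) * (- c))
step 3: neg_neg (→) rewrites (- (- b)) into b, now ((b * 1) * (- c))
step 4: mul_one (←) rewrites 1 into (1 * 1), now ((b * (1 * 1)) * (- c))
step 5: mul_one (←) rewrites (b * (1 * 1)) into ((b * (1 * 1)) * 1), now (((b * (1 * 1)) * 1) * (- c))
step 6: mul_one (←) rewrites (b * (1 * 1)) into ((b * (1 * 1)) * 1), now ((((b * (1 * 1)) * 1) * 1) * (- c))
step 7: neg_neg (←) rewrites c into (- (- c)), now ((((b * (1 * 1)) * 1) * 1) * (- (- (- c))))
step 8: mul_one (←) rewrites (- c) into ((- c) * 1), now ((((b * (1 * 1)) * 1) * 1) * (- (- ((- c) * 1))))
step 9: mul_comm (→) rewrites (b * (1 * 1)) into ((1 * 1) * b), now (((((1 * 1) * b) * 1) * 1) * (- (- ((- c) * 1))))
step 10: mul_one (←) rewrites 1 into (1 * 1), now (((((1 * 1) * b) * (1 * 1)) * 1) * (- (- ((- c) * 1))))
step 11: mul_one (←) rewrites (- (- ((- c) * 1))) into ((- (- ((- c) * 1))) * 1), which is E2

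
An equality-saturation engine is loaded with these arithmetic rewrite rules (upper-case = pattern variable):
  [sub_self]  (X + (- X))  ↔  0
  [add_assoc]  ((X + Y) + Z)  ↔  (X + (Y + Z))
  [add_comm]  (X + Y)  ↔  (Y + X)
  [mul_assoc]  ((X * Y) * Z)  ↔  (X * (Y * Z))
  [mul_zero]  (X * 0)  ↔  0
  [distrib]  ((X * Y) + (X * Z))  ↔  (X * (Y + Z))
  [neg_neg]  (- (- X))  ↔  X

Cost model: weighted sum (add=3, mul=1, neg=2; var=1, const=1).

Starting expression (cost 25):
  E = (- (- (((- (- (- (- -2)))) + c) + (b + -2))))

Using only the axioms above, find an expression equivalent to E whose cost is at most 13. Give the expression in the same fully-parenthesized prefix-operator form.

((-2 + c) + (b + -2))   [cost 13]

1. [neg_neg →] (- (- (- (- -2))))  →  (- (- -2));  E = (- (- (((- (- -2)) + c) + (b + -2))))
2. [neg_neg →] (- (- (((- (- -2)) + c) + (b + -2))))  →  (((- (- -2)) + c) + (b + -2))
3. [neg_neg →] (- (- -2))  →  -2;  cost 13 ≤ 13, done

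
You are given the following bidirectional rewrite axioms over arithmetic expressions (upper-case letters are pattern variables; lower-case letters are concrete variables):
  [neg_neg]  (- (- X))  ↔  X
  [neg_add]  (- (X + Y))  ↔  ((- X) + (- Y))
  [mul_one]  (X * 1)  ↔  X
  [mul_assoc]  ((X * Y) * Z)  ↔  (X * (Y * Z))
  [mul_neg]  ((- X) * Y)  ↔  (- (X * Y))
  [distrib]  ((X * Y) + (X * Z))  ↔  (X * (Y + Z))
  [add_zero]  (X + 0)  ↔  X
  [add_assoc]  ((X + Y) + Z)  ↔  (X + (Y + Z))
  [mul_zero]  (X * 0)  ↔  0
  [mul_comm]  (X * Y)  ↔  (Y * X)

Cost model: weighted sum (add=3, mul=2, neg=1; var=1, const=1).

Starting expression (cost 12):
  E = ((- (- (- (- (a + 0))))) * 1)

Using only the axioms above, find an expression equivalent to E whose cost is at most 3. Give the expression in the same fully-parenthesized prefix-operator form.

1. [add_zero →] (a + 0)  →  a;  E = ((- (- (- (- a)))) * 1)
2. [neg_neg →] (- (- (- a)))  →  (- a);  E = ((- (- a)) * 1)
3. [mul_one →] ((- (- a)) * 1)  →  (- (- a));  cost 3 ≤ 3, done

(- (- a))   [cost 3]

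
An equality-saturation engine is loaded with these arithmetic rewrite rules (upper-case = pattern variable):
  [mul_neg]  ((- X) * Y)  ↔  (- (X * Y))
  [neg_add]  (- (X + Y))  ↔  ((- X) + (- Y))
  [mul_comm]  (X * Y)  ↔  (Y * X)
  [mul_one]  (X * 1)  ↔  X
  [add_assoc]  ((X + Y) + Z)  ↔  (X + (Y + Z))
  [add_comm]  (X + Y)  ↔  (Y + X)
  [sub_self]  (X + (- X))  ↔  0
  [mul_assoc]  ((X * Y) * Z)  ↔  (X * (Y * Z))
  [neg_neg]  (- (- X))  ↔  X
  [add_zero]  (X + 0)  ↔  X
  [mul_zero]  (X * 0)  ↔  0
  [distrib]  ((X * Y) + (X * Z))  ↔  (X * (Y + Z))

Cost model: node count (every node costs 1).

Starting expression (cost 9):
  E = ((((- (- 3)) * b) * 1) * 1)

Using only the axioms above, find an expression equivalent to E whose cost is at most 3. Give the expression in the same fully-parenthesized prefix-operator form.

(1) (- (- 3))  =[neg_neg →]=  3    ⊢ (((3 * b) * 1) * 1)
(2) ((3 * b) * 1)  =[mul_one →]=  (3 * b)    ⊢ ((3 * b) * 1)
(3) ((3 * b) * 1)  =[mul_one →]=  (3 * b)    ⊢ cost 3, within 3

(3 * b)   [cost 3]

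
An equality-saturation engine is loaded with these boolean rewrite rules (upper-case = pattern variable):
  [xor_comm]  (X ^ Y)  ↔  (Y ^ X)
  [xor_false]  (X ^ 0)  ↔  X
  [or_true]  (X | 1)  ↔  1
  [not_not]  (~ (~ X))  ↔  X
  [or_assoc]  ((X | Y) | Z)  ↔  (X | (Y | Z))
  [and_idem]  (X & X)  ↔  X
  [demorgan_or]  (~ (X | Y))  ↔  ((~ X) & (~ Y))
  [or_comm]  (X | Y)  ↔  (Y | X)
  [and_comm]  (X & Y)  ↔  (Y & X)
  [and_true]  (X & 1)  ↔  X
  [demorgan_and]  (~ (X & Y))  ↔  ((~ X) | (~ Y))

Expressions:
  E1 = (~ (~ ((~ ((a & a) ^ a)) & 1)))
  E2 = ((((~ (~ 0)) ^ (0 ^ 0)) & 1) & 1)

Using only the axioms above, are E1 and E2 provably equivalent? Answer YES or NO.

NO

The axioms are sound identities: if E1 ↔* E2 then E1 and E2 evaluate identically under any assignment.
Under a=0: E1 evaluates to 1, E2 to 0. Distinct ⇒ no rewrite sequence connects them.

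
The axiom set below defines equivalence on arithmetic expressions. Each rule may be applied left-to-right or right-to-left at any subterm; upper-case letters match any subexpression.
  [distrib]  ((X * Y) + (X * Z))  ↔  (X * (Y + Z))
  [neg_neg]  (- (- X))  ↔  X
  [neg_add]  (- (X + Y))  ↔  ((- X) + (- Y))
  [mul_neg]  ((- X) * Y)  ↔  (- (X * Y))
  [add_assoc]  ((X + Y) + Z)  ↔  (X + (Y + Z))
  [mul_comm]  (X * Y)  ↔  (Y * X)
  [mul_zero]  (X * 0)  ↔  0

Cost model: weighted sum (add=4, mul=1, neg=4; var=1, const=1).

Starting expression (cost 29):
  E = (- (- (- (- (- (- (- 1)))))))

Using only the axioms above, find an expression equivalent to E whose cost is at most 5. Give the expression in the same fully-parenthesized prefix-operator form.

step 1: neg_neg (→) rewrites (- (- (- 1))) into (- 1), now (- (- (- (- (- 1)))))
step 2: neg_neg (→) rewrites (- (- (- 1))) into (- 1), now (- (- (- 1)))
step 3: neg_neg (→) rewrites (- (- 1)) into 1, reaching cost 5 (bound 5)

(- 1)   [cost 5]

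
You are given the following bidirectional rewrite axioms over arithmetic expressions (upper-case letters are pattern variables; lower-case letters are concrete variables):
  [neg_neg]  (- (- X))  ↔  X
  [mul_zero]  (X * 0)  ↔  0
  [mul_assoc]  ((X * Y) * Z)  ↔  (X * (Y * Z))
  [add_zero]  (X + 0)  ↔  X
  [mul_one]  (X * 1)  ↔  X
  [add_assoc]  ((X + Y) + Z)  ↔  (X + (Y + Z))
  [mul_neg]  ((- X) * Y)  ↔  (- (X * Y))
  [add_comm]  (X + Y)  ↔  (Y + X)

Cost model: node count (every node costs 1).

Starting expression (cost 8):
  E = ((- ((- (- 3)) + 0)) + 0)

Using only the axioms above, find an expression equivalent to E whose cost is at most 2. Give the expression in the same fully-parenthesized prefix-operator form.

1. [add_zero →] ((- (- 3)) + 0)  →  (- (- 3));  E = ((- (- (- 3))) + 0)
2. [neg_neg →] (- (- 3))  →  3;  E = ((- 3) + 0)
3. [add_zero →] ((- 3) + 0)  →  (- 3);  cost 2 ≤ 2, done

(- 3)   [cost 2]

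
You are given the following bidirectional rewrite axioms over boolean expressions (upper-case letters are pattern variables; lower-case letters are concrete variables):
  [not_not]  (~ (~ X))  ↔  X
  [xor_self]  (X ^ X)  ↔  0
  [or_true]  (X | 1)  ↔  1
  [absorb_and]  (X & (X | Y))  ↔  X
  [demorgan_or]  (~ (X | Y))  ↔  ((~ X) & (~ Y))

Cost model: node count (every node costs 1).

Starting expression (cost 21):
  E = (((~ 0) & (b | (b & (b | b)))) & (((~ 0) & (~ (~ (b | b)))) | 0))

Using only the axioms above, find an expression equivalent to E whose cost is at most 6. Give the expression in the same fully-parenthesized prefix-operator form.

step 1: absorb_and (→) rewrites (b & (b | b)) into b, now (((~ 0) & (b | b)) & (((~ 0) & (~ (~ (b | b)))) | 0))
step 2: not_not (→) rewrites (~ (~ (b | b))) into (b | b), now (((~ 0) & (b | b)) & (((~ 0) & (b | b)) | 0))
step 3: absorb_and (→) rewrites (((~ 0) & (b | b)) & (((~ 0) & (b | b)) | 0)) into ((~ 0) & (b | b)), reaching cost 6 (bound 6)

((~ 0) & (b | b))   [cost 6]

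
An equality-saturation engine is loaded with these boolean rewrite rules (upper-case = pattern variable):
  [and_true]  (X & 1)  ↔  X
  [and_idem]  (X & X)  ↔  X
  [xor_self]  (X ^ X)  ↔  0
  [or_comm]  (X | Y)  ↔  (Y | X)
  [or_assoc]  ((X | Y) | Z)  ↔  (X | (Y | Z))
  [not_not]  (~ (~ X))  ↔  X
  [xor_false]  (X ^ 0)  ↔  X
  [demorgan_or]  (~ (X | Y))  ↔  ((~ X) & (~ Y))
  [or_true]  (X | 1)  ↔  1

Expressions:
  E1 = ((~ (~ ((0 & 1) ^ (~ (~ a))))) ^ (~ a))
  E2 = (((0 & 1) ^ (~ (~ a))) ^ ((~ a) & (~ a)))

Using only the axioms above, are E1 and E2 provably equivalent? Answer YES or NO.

step 1: not_not (→) rewrites (~ (~ ((0 & 1) ^ (~ (~ a))))) into ((0 & 1) ^ (~ (~ a))), now (((0 & 1) ^ (~ (~ a))) ^ (~ a))
step 2: not_not (→) rewrites (~ (~ a)) into a, now (((0 & 1) ^ a) ^ (~ a))
step 3: and_true (→) rewrites (0 & 1) into 0, now ((0 ^ a) ^ (~ a))
step 4: and_idem (←) rewrites (~ a) into ((~ a) & (~ a)), now ((0 ^ a) ^ ((~ a) & (~ a)))
step 5: not_not (←) rewrites a into (~ (~ a)), now ((0 ^ (~ (~ a))) ^ ((~ a) & (~ a)))
step 6: and_true (←) rewrites 0 into (0 & 1), which is E2

YES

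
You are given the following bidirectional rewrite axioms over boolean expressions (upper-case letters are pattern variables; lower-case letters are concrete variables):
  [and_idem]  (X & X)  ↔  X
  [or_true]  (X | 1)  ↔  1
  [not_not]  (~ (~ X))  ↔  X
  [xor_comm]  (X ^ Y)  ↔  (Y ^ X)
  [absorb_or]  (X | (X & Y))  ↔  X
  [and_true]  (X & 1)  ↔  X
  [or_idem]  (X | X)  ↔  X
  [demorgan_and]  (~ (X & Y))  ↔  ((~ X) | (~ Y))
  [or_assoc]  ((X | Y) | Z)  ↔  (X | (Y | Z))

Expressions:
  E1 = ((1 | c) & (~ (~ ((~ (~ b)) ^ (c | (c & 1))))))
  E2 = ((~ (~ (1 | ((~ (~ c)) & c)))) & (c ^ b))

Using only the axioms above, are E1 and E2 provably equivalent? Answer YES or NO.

step 1: not_not (→) rewrites (~ (~ ((~ (~ b)) ^ (c | (c & 1))))) into ((~ (~ b)) ^ (c | (c & 1))), now ((1 | c) & ((~ (~ b)) ^ (c | (c & 1))))
step 2: absorb_or (→) rewrites (c | (c & 1)) into c, now ((1 | c) & ((~ (~ b)) ^ c))
step 3: not_not (→) rewrites (~ (~ b)) into b, now ((1 | c) & (b ^ c))
step 4: xor_comm (→) rewrites (b ^ c) into (c ^ b), now ((1 | c) & (c ^ b))
step 5: not_not (←) rewrites (1 | c) into (~ (~ (1 | c))), now ((~ (~ (1 | c))) & (c ^ b))
step 6: and_idem (←) rewrites c into (c & c), now ((~ (~ (1 | (c & c)))) & (c ^ b))
step 7: not_not (←) rewrites c into (~ (~ c)), which is E2

YES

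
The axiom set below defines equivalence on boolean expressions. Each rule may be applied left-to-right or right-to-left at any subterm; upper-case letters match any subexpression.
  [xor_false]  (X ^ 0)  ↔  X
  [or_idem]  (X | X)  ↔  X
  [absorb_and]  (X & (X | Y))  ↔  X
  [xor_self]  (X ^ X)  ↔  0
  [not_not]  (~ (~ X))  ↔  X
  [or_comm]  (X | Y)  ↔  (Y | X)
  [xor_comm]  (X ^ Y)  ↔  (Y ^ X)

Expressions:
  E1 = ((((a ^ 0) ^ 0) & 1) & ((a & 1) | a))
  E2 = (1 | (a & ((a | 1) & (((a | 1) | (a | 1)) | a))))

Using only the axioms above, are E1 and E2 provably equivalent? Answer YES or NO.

NO

Every axiom is a valid identity, so a rewrite proof would force E1 and E2 to agree under every assignment.
At a=0: E1 = 0 but E2 = 1; they differ, so no derivation exists.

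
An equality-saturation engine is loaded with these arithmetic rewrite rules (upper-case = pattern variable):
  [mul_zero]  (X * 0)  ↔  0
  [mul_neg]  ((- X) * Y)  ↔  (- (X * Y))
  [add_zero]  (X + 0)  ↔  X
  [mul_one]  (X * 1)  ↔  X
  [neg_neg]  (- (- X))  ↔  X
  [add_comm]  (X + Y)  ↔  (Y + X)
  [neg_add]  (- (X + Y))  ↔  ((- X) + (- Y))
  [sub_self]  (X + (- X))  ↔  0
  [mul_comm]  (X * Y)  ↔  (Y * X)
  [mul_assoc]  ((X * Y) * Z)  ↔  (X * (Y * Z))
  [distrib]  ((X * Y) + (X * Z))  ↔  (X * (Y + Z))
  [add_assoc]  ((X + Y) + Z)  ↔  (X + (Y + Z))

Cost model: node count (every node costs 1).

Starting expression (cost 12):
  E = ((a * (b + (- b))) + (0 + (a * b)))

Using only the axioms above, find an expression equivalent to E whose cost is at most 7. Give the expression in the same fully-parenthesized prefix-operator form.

1. [add_comm →] (0 + (a * b))  →  ((a * b) + 0);  E = ((a * (b + (- b))) + ((a * b) + 0))
2. [sub_self →] (b + (- b))  →  0;  E = ((a * 0) + ((a * b) + 0))
3. [add_zero →] ((a * b) + 0)  →  (a * b);  cost 7 ≤ 7, done

((a * 0) + (a * b))   [cost 7]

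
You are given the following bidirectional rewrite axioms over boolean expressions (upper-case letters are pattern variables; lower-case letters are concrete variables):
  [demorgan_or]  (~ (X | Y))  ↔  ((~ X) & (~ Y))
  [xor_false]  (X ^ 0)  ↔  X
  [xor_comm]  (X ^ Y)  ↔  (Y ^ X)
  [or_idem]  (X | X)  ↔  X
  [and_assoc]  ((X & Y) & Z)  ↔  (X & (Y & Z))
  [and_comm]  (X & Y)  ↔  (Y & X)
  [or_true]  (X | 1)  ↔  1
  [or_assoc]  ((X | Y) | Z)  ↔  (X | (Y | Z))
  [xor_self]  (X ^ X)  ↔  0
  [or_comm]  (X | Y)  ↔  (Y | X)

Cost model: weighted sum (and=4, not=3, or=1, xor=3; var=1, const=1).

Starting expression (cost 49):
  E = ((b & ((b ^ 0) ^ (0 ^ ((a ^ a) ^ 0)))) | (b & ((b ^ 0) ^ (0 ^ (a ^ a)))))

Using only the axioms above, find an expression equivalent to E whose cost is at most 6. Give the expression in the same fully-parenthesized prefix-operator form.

(1) ((a ^ a) ^ 0)  =[xor_false →]=  (a ^ a)    ⊢ ((b & ((b ^ 0) ^ (0 ^ (a ^ a)))) | (b & ((b ^ 0) ^ (0 ^ (a ^ a)))))
(2) ((b & ((b ^ 0) ^ (0 ^ (a ^ a)))) | (b & ((b ^ 0) ^ (0 ^ (a ^ a)))))  =[or_idem →]=  (b & ((b ^ 0) ^ (0 ^ (a ^ a))))
(3) (0 ^ (a ^ a))  =[xor_comm →]=  ((a ^ a) ^ 0)    ⊢ (b & ((b ^ 0) ^ ((a ^ a) ^ 0)))
(4) (b ^ 0)  =[xor_false →]=  b    ⊢ (b & (b ^ ((a ^ a) ^ 0)))
(5) ((a ^ a) ^ 0)  =[xor_false →]=  (a ^ a)    ⊢ (b & (b ^ (a ^ a)))
(6) (a ^ a)  =[xor_self →]=  0    ⊢ (b & (b ^ 0))
(7) (b ^ 0)  =[xor_false →]=  b    ⊢ cost 6, within 6

(b & b)   [cost 6]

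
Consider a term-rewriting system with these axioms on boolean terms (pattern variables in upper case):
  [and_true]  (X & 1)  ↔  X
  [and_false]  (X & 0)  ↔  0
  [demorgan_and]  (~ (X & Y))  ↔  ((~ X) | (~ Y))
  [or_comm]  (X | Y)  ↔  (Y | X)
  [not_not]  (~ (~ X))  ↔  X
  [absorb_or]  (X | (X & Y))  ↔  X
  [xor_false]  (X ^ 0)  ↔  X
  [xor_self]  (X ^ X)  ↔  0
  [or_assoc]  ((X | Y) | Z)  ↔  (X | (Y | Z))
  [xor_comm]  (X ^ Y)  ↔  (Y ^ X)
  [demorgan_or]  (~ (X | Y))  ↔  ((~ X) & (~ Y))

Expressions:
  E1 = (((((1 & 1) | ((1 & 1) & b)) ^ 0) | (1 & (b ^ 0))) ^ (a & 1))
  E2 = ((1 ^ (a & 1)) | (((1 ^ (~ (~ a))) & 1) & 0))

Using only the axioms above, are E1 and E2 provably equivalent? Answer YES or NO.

1. [absorb_or →] ((1 & 1) | ((1 & 1) & b))  →  (1 & 1);  E1 = ((((1 & 1) ^ 0) | (1 & (b ^ 0))) ^ (a & 1))
2. [and_true →] (1 & 1)  →  1;  E1 = (((1 ^ 0) | (1 & (b ^ 0))) ^ (a & 1))
3. [xor_false →] (b ^ 0)  →  b;  E1 = (((1 ^ 0) | (1 & b)) ^ (a & 1))
4. [xor_false →] (1 ^ 0)  →  1;  E1 = ((1 | (1 & b)) ^ (a & 1))
5. [absorb_or →] (1 | (1 & b))  →  1;  E1 = (1 ^ (a & 1))
6. [and_true →] (a & 1)  →  a;  E1 = (1 ^ a)
7. [absorb_or ←] (1 ^ a)  →  ((1 ^ a) | ((1 ^ a) & 0))
8. [and_true ←] (1 ^ a)  →  ((1 ^ a) & 1);  E1 = ((1 ^ a) | (((1 ^ a) & 1) & 0))
9. [and_true ←] a  →  (a & 1);  E1 = ((1 ^ (a & 1)) | (((1 ^ a) & 1) & 0))
10. [not_not ←] a  →  (~ (~ a));  this is E2

YES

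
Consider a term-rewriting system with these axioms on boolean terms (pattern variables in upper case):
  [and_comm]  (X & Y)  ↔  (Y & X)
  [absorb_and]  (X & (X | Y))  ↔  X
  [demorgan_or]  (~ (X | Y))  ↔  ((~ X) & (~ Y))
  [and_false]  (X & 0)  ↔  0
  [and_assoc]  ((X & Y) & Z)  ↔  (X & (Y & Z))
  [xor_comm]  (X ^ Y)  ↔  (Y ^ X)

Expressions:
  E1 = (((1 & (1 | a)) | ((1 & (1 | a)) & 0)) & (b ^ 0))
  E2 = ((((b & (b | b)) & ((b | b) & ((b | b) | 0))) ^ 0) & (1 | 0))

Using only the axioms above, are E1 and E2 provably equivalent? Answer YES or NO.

1. [absorb_and →] (1 & (1 | a))  →  1;  E1 = (((1 & (1 | a)) | (1 & 0)) & (b ^ 0))
2. [and_false →] (1 & 0)  →  0;  E1 = (((1 & (1 | a)) | 0) & (b ^ 0))
3. [absorb_and →] (1 & (1 | a))  →  1;  E1 = ((1 | 0) & (b ^ 0))
4. [and_comm →] ((1 | 0) & (b ^ 0))  →  ((b ^ 0) & (1 | 0))
5. [absorb_and ←] b  →  (b & (b | b));  E1 = (((b & (b | b)) ^ 0) & (1 | 0))
6. [absorb_and ←] b  →  (b & (b | b));  E1 = ((((b & (b | b)) & (b | b)) ^ 0) & (1 | 0))
7. [absorb_and ←] (b | b)  →  ((b | b) & ((b | b) | 0));  this is E2

YES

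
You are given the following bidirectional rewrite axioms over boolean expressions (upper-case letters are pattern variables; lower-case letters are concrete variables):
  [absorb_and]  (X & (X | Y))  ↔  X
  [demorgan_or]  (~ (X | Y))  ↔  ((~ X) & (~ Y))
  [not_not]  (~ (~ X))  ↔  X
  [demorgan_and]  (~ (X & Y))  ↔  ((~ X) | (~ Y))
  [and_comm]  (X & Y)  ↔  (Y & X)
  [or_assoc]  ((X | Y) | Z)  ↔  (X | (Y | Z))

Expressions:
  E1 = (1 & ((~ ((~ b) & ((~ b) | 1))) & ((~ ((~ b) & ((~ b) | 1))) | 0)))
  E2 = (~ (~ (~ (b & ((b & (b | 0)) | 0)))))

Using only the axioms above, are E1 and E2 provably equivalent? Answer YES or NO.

NO

All listed rules preserve value, hence provable equivalence implies equal values everywhere; look for a separating assignment.
b=0 gives E1 ↦ 0, E2 ↦ 1; values differ ⇒ not provably equivalent.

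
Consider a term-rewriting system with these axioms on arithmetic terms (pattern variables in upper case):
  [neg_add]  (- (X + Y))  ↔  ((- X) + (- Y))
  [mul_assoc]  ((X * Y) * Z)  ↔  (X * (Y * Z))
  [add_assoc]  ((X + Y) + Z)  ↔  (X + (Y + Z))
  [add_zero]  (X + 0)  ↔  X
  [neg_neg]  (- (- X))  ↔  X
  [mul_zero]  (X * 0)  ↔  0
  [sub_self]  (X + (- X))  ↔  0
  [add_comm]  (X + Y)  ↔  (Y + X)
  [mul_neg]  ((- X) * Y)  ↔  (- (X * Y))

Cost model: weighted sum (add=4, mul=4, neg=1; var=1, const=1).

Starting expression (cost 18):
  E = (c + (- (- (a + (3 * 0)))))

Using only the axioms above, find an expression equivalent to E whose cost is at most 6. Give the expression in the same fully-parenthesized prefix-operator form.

1. [mul_zero →] (3 * 0)  →  0;  E = (c + (- (- (a + 0))))
2. [neg_neg →] (- (- (a + 0)))  →  (a + 0);  E = (c + (a + 0))
3. [add_zero →] (a + 0)  →  a;  cost 6 ≤ 6, done

(c + a)   [cost 6]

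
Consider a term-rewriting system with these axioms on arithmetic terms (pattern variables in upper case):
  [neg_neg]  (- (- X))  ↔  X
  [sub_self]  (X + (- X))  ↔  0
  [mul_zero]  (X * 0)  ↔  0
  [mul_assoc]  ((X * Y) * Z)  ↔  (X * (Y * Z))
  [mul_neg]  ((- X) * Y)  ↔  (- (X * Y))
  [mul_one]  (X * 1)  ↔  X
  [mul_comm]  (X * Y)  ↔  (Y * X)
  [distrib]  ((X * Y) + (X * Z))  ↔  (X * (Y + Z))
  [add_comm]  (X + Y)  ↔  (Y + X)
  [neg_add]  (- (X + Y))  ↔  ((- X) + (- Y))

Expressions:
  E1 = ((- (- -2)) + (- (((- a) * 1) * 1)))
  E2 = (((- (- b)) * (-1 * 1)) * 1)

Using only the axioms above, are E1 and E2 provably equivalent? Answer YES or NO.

All listed rules preserve value, hence provable equivalence implies equal values everywhere; look for a separating assignment.
a=0, b=0 gives E1 ↦ -2, E2 ↦ 0; values differ ⇒ not provably equivalent.

NO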